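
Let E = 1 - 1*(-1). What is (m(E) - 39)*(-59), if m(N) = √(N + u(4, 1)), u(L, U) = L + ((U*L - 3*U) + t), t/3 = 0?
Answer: 2301 - 59*√7 ≈ 2144.9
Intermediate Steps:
t = 0 (t = 3*0 = 0)
u(L, U) = L - 3*U + L*U (u(L, U) = L + ((U*L - 3*U) + 0) = L + ((L*U - 3*U) + 0) = L + ((-3*U + L*U) + 0) = L + (-3*U + L*U) = L - 3*U + L*U)
E = 2 (E = 1 + 1 = 2)
m(N) = √(5 + N) (m(N) = √(N + (4 - 3*1 + 4*1)) = √(N + (4 - 3 + 4)) = √(N + 5) = √(5 + N))
(m(E) - 39)*(-59) = (√(5 + 2) - 39)*(-59) = (√7 - 39)*(-59) = (-39 + √7)*(-59) = 2301 - 59*√7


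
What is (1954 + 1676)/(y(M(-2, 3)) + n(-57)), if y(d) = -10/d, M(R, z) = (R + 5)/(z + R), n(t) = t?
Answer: -10890/181 ≈ -60.166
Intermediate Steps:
M(R, z) = (5 + R)/(R + z)
(1954 + 1676)/(y(M(-2, 3)) + n(-57)) = (1954 + 1676)/(-10*(-2 + 3)/(5 - 2) - 57) = 3630/(-10/(3/1) - 57) = 3630/(-10/(1*3) - 57) = 3630/(-10/3 - 57) = 3630/(-181/3) = 3630*(-3/181) = -10890/181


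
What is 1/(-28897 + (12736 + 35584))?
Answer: 1/19423 ≈ 5.1485e-5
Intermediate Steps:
1/(-28897 + (12736 + 35584)) = 1/(-28897 + 48320) = 1/19423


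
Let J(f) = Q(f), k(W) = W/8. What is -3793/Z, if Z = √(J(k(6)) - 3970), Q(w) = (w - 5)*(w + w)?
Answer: 7586*I*√63622/31811 ≈ 60.151*I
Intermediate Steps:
Q(w) = 2*w*(-5 + w) (Q(w) = (-5 + w)*(2*w) = 2*w*(-5 + w))
k(W) = W/8 (k(W) = W*(⅛) = W/8)
J(f) = 2*f*(-5 + f)
Z = I*√63622/4 (Z = √(2*((⅛)*6)*(-5 + (⅛)*6) - 3970) = √(2*(¾)*(-5 + ¾) - 3970) = √(2*(¾)*(-17/4) - 3970) = √(-51/8 - 3970) = √(-31811/8) = I*√63622/4 ≈ 63.059*I)
-3793/Z = -3793*(-2*I*√63622/31811) = -(-7586)*I*√63622/31811 = 7586*I*√63622/31811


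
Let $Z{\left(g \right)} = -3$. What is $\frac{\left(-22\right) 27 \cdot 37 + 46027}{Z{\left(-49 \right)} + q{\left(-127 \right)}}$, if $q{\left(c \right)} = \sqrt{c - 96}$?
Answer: $- \frac{72147}{232} - \frac{24049 i \sqrt{223}}{232} \approx -310.98 - 1548.0 i$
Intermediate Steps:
$q{\left(c \right)} = \sqrt{-96 + c}$
$\frac{\left(-22\right) 27 \cdot 37 + 46027}{Z{\left(-49 \right)} + q{\left(-127 \right)}} = \frac{\left(-22\right) 27 \cdot 37 + 46027}{-3 + \sqrt{-96 - 127}} = \frac{\left(-594\right) 37 + 46027}{-3 + \sqrt{-223}} = \frac{-21978 + 46027}{-3 + i \sqrt{223}} = \frac{24049}{-3 + i \sqrt{223}}$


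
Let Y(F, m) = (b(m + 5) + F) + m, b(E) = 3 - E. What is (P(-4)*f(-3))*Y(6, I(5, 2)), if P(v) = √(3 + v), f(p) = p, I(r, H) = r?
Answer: -12*I ≈ -12.0*I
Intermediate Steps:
Y(F, m) = -2 + F (Y(F, m) = ((3 - (m + 5)) + F) + m = ((3 - (5 + m)) + F) + m = ((3 + (-5 - m)) + F) + m = ((-2 - m) + F) + m = (-2 + F - m) + m = -2 + F)
(P(-4)*f(-3))*Y(6, I(5, 2)) = (√(3 - 4)*(-3))*(-2 + 6) = (√(-1)*(-3))*4 = (I*(-3))*4 = -3*I*4 = -12*I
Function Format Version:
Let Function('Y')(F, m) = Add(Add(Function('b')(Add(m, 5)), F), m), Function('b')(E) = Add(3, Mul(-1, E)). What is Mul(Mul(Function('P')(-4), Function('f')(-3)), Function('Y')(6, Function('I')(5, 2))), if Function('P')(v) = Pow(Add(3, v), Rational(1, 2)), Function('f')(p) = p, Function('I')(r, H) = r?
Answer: Mul(-12, I) ≈ Mul(-12.000, I)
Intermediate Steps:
Function('Y')(F, m) = Add(-2, F) (Function('Y')(F, m) = Add(Add(Add(3, Mul(-1, Add(m, 5))), F), m) = Add(Add(Add(3, Mul(-1, Add(5, m))), F), m) = Add(Add(Add(3, Add(-5, Mul(-1, m))), F), m) = Add(Add(Add(-2, Mul(-1, m)), F), m) = Add(Add(-2, F, Mul(-1, m)), m) = Add(-2, F))
Mul(Mul(Function('P')(-4), Function('f')(-3)), Function('Y')(6, Function('I')(5, 2))) = Mul(Mul(Pow(Add(3, -4), Rational(1, 2)), -3), Add(-2, 6)) = Mul(Mul(Pow(-1, Rational(1, 2)), -3), 4) = Mul(Mul(I, -3), 4) = Mul(Mul(-3, I), 4) = Mul(-12, I)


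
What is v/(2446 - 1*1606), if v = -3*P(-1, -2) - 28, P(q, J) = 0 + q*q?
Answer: -31/840 ≈ -0.036905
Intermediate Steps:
P(q, J) = q² (P(q, J) = 0 + q² = q²)
v = -31 (v = -3*(-1)² - 28 = -3*1 - 28 = -3 - 28 = -31)
v/(2446 - 1*1606) = -31/(2446 - 1*1606) = -31/(2446 - 1606) = -31/840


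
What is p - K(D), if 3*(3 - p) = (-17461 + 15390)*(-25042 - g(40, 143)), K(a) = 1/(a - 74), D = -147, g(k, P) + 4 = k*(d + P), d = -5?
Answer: -4662039862/221 ≈ -2.1095e+7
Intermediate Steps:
g(k, P) = -4 + k*(-5 + P)
K(a) = 1/(-74 + a)
p = -21095203 (p = 3 - (-17461 + 15390)*(-25042 - (-4 - 5*40 + 143*40))/3 = 3 - (-2071)*(-25042 - (-4 - 200 + 5720))/3 = 3 - (-2071)*(-25042 - 1*5516)/3 = 3 - (-2071)*(-25042 - 5516)/3 = 3 - (-2071)*(-30558)/3 = 3 - ⅓*63285618 = 3 - 21095206 = -21095203)
p - K(D) = -21095203 - 1/(-74 - 147) = -21095203 - 1/(-221) = -21095203 - 1*(-1/221) = -21095203 + 1/221 = -4662039862/221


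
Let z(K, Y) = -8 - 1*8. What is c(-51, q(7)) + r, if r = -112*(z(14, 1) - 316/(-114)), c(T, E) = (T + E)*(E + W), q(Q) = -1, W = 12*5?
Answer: -90428/57 ≈ -1586.5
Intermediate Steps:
W = 60
z(K, Y) = -16 (z(K, Y) = -8 - 8 = -16)
c(T, E) = (60 + E)*(E + T) (c(T, E) = (T + E)*(E + 60) = (E + T)*(60 + E) = (60 + E)*(E + T))
r = 84448/57 (r = -112*(-16 - 316/(-114)) = -112*(-16 - 316*(-1/114)) = -112*(-16 + 158/57) = -112*(-754/57) = 84448/57 ≈ 1481.5)
c(-51, q(7)) + r = ((-1)**2 + 60*(-1) + 60*(-51) - 1*(-51)) + 84448/57 = (1 - 60 - 3060 + 51) + 84448/57 = -3068 + 84448/57 = -90428/57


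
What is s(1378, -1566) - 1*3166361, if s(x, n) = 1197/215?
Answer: -680766418/215 ≈ -3.1664e+6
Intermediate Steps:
s(x, n) = 1197/215 (s(x, n) = 1197*(1/215) = 1197/215)
s(1378, -1566) - 1*3166361 = 1197/215 - 1*3166361 = 1197/215 - 3166361 = -680766418/215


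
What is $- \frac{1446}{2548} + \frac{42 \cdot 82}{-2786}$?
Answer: $- \frac{457281}{253526} \approx -1.8037$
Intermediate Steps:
$- \frac{1446}{2548} + \frac{42 \cdot 82}{-2786} = \left(-1446\right) \frac{1}{2548} + 3444 \left(- \frac{1}{2786}\right) = - \frac{723}{1274} - \frac{246}{199} = - \frac{457281}{253526}$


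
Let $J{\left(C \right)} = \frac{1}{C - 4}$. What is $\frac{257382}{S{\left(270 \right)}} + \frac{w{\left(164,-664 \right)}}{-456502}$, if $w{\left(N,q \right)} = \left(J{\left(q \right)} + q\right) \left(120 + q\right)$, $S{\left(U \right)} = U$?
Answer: $\frac{544595671123}{571768755} \approx 952.48$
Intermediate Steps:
$J{\left(C \right)} = \frac{1}{-4 + C}$
$w{\left(N,q \right)} = \left(120 + q\right) \left(q + \frac{1}{-4 + q}\right)$ ($w{\left(N,q \right)} = \left(\frac{1}{-4 + q} + q\right) \left(120 + q\right) = \left(q + \frac{1}{-4 + q}\right) \left(120 + q\right) = \left(120 + q\right) \left(q + \frac{1}{-4 + q}\right)$)
$\frac{257382}{S{\left(270 \right)}} + \frac{w{\left(164,-664 \right)}}{-456502} = \frac{257382}{270} + \frac{\frac{1}{-4 - 664} \left(120 - 664 - 664 \left(-4 - 664\right) \left(120 - 664\right)\right)}{-456502} = 257382 \cdot \frac{1}{270} + \frac{120 - 664 - \left(-443552\right) \left(-544\right)}{-668} \left(- \frac{1}{456502}\right) = \frac{14299}{15} + - \frac{120 - 664 - 241292288}{668} \left(- \frac{1}{456502}\right) = \frac{14299}{15} + \left(- \frac{1}{668}\right) \left(-241292832\right) \left(- \frac{1}{456502}\right) = \frac{14299}{15} + \frac{60323208}{167} \left(- \frac{1}{456502}\right) = \frac{14299}{15} - \frac{30161604}{38117917} = \frac{544595671123}{571768755}$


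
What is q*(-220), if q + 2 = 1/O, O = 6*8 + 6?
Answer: 11770/27 ≈ 435.93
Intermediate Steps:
O = 54 (O = 48 + 6 = 54)
q = -107/54 (q = -2 + 1/54 = -107/54 ≈ -1.9815)
q*(-220) = -107/54*(-220) = 11770/27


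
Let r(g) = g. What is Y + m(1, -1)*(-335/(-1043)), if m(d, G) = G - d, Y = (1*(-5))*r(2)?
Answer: -11100/1043 ≈ -10.642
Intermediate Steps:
Y = -10 (Y = (1*(-5))*2 = -5*2 = -10)
Y + m(1, -1)*(-335/(-1043)) = -10 + (-1 - 1*1)*(-335/(-1043)) = -10 + (-1 - 1)*(-335*(-1/1043)) = -10 - 2*335/1043 = -10 - 670/1043 = -11100/1043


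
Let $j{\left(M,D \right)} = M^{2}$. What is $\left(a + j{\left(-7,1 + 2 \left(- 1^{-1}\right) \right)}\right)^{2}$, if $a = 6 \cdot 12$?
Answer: $14641$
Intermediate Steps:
$a = 72$
$\left(a + j{\left(-7,1 + 2 \left(- 1^{-1}\right) \right)}\right)^{2} = \left(72 + \left(-7\right)^{2}\right)^{2} = \left(72 + 49\right)^{2} = 121^{2} = 14641$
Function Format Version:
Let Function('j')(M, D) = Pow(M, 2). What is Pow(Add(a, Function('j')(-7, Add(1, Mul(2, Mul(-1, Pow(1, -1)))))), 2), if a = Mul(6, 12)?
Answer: 14641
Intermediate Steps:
a = 72
Pow(Add(a, Function('j')(-7, Add(1, Mul(2, Mul(-1, Pow(1, -1)))))), 2) = Pow(Add(72, Pow(-7, 2)), 2) = Pow(Add(72, 49), 2) = Pow(121, 2) = 14641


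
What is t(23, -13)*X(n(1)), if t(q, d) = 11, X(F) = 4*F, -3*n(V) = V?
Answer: -44/3 ≈ -14.667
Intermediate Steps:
n(V) = -V/3
t(23, -13)*X(n(1)) = 11*(4*(-⅓*1)) = 11*(4*(-⅓)) = 11*(-4/3) = -44/3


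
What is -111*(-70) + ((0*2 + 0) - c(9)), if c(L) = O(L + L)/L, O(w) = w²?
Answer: 7734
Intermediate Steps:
c(L) = 4*L (c(L) = (L + L)²/L = (2*L)²/L = (4*L²)/L = 4*L)
-111*(-70) + ((0*2 + 0) - c(9)) = -111*(-70) + ((0*2 + 0) - 4*9) = 7770 + ((0 + 0) - 1*36) = 7770 + (0 - 36) = 7770 - 36 = 7734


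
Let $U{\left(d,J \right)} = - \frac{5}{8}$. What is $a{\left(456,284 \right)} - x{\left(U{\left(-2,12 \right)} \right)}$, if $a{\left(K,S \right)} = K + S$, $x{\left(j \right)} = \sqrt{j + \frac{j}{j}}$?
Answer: $740 - \frac{\sqrt{6}}{4} \approx 739.39$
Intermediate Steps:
$U{\left(d,J \right)} = - \frac{5}{8}$ ($U{\left(d,J \right)} = \left(-5\right) \frac{1}{8} = - \frac{5}{8}$)
$x{\left(j \right)} = \sqrt{1 + j}$ ($x{\left(j \right)} = \sqrt{j + 1} = \sqrt{1 + j}$)
$a{\left(456,284 \right)} - x{\left(U{\left(-2,12 \right)} \right)} = \left(456 + 284\right) - \sqrt{1 - \frac{5}{8}} = 740 - \sqrt{\frac{3}{8}} = 740 - \frac{\sqrt{6}}{4}$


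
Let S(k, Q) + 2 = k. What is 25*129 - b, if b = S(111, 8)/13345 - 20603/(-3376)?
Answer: 145019706981/45052720 ≈ 3218.9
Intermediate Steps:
S(k, Q) = -2 + k
b = 275315019/45052720 (b = (-2 + 111)/13345 - 20603/(-3376) = 109*(1/13345) - 20603*(-1/3376) = 109/13345 + 20603/3376 = 275315019/45052720 ≈ 6.1110)
25*129 - b = 25*129 - 1*275315019/45052720 = 3225 - 275315019/45052720 = 145019706981/45052720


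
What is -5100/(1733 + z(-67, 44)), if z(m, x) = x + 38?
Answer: -340/121 ≈ -2.8099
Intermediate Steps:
z(m, x) = 38 + x
-5100/(1733 + z(-67, 44)) = -5100/(1733 + (38 + 44)) = -5100/(1733 + 82) = -5100/1815 = -5100*1/1815 = -340/121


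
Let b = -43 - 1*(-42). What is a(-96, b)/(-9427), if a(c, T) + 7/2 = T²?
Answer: 5/18854 ≈ 0.00026520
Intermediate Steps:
b = -1 (b = -43 + 42 = -1)
a(c, T) = -7/2 + T²
a(-96, b)/(-9427) = (-7/2 + (-1)²)/(-9427) = (-7/2 + 1)*(-1/9427) = -5/2*(-1/9427) = 5/18854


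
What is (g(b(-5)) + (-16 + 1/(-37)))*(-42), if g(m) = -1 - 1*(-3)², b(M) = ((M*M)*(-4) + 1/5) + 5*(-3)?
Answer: 40446/37 ≈ 1093.1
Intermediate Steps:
b(M) = -74/5 - 4*M² (b(M) = (M²*(-4) + ⅕) - 15 = (-4*M² + ⅕) - 15 = (⅕ - 4*M²) - 15 = -74/5 - 4*M²)
g(m) = -10 (g(m) = -1 - 1*9 = -1 - 9 = -10)
(g(b(-5)) + (-16 + 1/(-37)))*(-42) = (-10 + (-16 + 1/(-37)))*(-42) = (-10 + (-16 - 1/37))*(-42) = (-10 - 593/37)*(-42) = -963/37*(-42) = 40446/37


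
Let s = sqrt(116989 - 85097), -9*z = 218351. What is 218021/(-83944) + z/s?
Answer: -218021/83944 - 31193*sqrt(7973)/20502 ≈ -138.45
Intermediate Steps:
z = -218351/9 (z = -1/9*218351 = -218351/9 ≈ -24261.)
s = 2*sqrt(7973) (s = sqrt(31892) = 2*sqrt(7973) ≈ 178.58)
218021/(-83944) + z/s = 218021/(-83944) - 218351*sqrt(7973)/15946/9 = 218021*(-1/83944) - 31193*sqrt(7973)/20502 = -218021/83944 - 31193*sqrt(7973)/20502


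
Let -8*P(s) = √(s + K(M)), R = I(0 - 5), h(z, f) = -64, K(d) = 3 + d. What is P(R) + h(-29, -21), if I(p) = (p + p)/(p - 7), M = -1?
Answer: -64 - √102/48 ≈ -64.210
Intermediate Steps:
I(p) = 2*p/(-7 + p) (I(p) = (2*p)/(-7 + p) = 2*p/(-7 + p))
R = ⅚ (R = 2*(0 - 5)/(-7 + (0 - 5)) = 2*(-5)/(-7 - 5) = 2*(-5)/(-12) = 2*(-5)*(-1/12) = ⅚ ≈ 0.83333)
P(s) = -√(2 + s)/8 (P(s) = -√(s + (3 - 1))/8 = -√(s + 2)/8 = -√(2 + s)/8)
P(R) + h(-29, -21) = -√(2 + ⅚)/8 - 64 = -√102/48 - 64 = -64 - √102/48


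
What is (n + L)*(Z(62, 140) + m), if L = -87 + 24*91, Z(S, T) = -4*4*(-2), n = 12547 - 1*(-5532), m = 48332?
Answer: 975792064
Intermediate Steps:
n = 18079 (n = 12547 + 5532 = 18079)
Z(S, T) = 32 (Z(S, T) = -16*(-2) = 32)
L = 2097 (L = -87 + 2184 = 2097)
(n + L)*(Z(62, 140) + m) = (18079 + 2097)*(32 + 48332) = 20176*48364 = 975792064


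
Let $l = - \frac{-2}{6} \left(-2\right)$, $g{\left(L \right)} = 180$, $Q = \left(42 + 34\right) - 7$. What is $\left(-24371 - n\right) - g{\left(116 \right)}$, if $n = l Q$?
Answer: $-24505$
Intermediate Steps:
$Q = 69$ ($Q = 76 - 7 = 69$)
$l = - \frac{2}{3}$ ($l = - \frac{-2}{6} \left(-2\right) = \left(-1\right) \left(- \frac{1}{3}\right) \left(-2\right) = \frac{1}{3} \left(-2\right) = - \frac{2}{3} \approx -0.66667$)
$n = -46$ ($n = \left(- \frac{2}{3}\right) 69 = -46$)
$\left(-24371 - n\right) - g{\left(116 \right)} = \left(-24371 - -46\right) - 180 = \left(-24371 + 46\right) - 180 = -24325 - 180 = -24505$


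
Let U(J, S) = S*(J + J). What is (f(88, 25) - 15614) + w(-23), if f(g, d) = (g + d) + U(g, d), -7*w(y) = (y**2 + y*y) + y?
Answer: -78742/7 ≈ -11249.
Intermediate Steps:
w(y) = -2*y**2/7 - y/7 (w(y) = -((y**2 + y*y) + y)/7 = -((y**2 + y**2) + y)/7 = -(2*y**2 + y)/7 = -(y + 2*y**2)/7 = -2*y**2/7 - y/7)
U(J, S) = 2*J*S (U(J, S) = S*(2*J) = 2*J*S)
f(g, d) = d + g + 2*d*g (f(g, d) = (g + d) + 2*g*d = (d + g) + 2*d*g = d + g + 2*d*g)
(f(88, 25) - 15614) + w(-23) = ((25 + 88 + 2*25*88) - 15614) - 1/7*(-23)*(1 + 2*(-23)) = ((25 + 88 + 4400) - 15614) - 1/7*(-23)*(1 - 46) = (4513 - 15614) - 1/7*(-23)*(-45) = -11101 - 1035/7 = -78742/7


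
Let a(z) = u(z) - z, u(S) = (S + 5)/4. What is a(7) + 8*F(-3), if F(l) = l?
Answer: -28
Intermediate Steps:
u(S) = 5/4 + S/4 (u(S) = (5 + S)/4 = 5/4 + S/4)
a(z) = 5/4 - 3*z/4 (a(z) = (5/4 + z/4) - z = 5/4 - 3*z/4)
a(7) + 8*F(-3) = (5/4 - ¾*7) + 8*(-3) = (5/4 - 21/4) - 24 = -4 - 24 = -28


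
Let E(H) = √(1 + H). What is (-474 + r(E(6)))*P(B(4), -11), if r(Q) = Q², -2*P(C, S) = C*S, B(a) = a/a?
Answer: -5137/2 ≈ -2568.5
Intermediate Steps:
B(a) = 1
P(C, S) = -C*S/2
(-474 + r(E(6)))*P(B(4), -11) = (-474 + (√(1 + 6))²)*(-½*1*(-11)) = (-474 + (√7)²)*(11/2) = (-474 + 7)*(11/2) = -467*11/2 = -5137/2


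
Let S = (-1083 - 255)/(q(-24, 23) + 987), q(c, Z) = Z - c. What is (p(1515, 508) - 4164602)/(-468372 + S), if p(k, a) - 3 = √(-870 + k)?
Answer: 2153097683/242148993 - 517*√645/242148993 ≈ 8.8916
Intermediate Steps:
p(k, a) = 3 + √(-870 + k)
S = -669/517 (S = (-1083 - 255)/((23 - 1*(-24)) + 987) = -1338/((23 + 24) + 987) = -1338/(47 + 987) = -1338/1034 = (1/1034)*(-1338) = -669/517 ≈ -1.2940)
(p(1515, 508) - 4164602)/(-468372 + S) = ((3 + √(-870 + 1515)) - 4164602)/(-468372 - 669/517) = ((3 + √645) - 4164602)/(-242148993/517) = (-4164599 + √645)*(-517/242148993) = 2153097683/242148993 - 517*√645/242148993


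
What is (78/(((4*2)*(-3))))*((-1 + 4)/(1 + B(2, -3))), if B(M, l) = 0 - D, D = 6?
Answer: 39/20 ≈ 1.9500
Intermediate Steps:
B(M, l) = -6 (B(M, l) = 0 - 1*6 = 0 - 6 = -6)
(78/(((4*2)*(-3))))*((-1 + 4)/(1 + B(2, -3))) = (78/(((4*2)*(-3))))*((-1 + 4)/(1 - 6)) = (78/((8*(-3))))*(3/(-5)) = (78/(-24))*(3*(-⅕)) = (78*(-1/24))*(-⅗) = -13/4*(-⅗) = 39/20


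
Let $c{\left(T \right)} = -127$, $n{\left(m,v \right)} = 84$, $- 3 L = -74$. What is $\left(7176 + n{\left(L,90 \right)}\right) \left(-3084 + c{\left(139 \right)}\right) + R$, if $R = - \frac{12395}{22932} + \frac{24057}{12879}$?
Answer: $- \frac{28333139783227}{1215396} \approx -2.3312 \cdot 10^{7}$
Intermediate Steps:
$L = \frac{74}{3}$ ($L = \left(- \frac{1}{3}\right) \left(-74\right) = \frac{74}{3} \approx 24.667$)
$R = \frac{1613333}{1215396}$ ($R = \left(-12395\right) \frac{1}{22932} + 24057 \cdot \frac{1}{12879} = - \frac{12395}{22932} + \frac{99}{53} = \frac{1613333}{1215396} \approx 1.3274$)
$\left(7176 + n{\left(L,90 \right)}\right) \left(-3084 + c{\left(139 \right)}\right) + R = \left(7176 + 84\right) \left(-3084 - 127\right) + \frac{1613333}{1215396} = 7260 \left(-3211\right) + \frac{1613333}{1215396} = -23311860 + \frac{1613333}{1215396} = - \frac{28333139783227}{1215396}$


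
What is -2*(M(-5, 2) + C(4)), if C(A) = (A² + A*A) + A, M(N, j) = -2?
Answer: -68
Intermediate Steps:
C(A) = A + 2*A² (C(A) = (A² + A²) + A = 2*A² + A = A + 2*A²)
-2*(M(-5, 2) + C(4)) = -2*(-2 + 4*(1 + 2*4)) = -2*(-2 + 4*(1 + 8)) = -2*(-2 + 4*9) = -2*(-2 + 36) = -2*34 = -68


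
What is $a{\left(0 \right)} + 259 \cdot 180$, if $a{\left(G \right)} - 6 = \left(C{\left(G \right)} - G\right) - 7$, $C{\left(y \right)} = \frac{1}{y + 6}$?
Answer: $\frac{279715}{6} \approx 46619.0$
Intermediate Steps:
$C{\left(y \right)} = \frac{1}{6 + y}$
$a{\left(G \right)} = -1 + \frac{1}{6 + G} - G$ ($a{\left(G \right)} = 6 - \left(7 + G - \frac{1}{6 + G}\right) = -1 + \frac{1}{6 + G} - G$)
$a{\left(0 \right)} + 259 \cdot 180 = \frac{1 - \left(1 + 0\right) \left(6 + 0\right)}{6 + 0} + 259 \cdot 180 = \frac{1 - 1 \cdot 6}{6} + 46620 = \frac{1 - 6}{6} + 46620 = \frac{1}{6} \left(-5\right) + 46620 = - \frac{5}{6} + 46620 = \frac{279715}{6}$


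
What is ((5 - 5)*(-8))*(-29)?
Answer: 0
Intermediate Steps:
((5 - 5)*(-8))*(-29) = (0*(-8))*(-29) = 0*(-29) = 0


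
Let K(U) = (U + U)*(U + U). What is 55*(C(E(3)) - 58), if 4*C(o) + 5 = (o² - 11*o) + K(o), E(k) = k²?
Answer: 3795/4 ≈ 948.75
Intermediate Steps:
K(U) = 4*U² (K(U) = (2*U)*(2*U) = 4*U²)
C(o) = -5/4 - 11*o/4 + 5*o²/4 (C(o) = -5/4 + ((o² - 11*o) + 4*o²)/4 = -5/4 + (-11*o + 5*o²)/4 = -5/4 + (-11*o/4 + 5*o²/4) = -5/4 - 11*o/4 + 5*o²/4)
55*(C(E(3)) - 58) = 55*((-5/4 - 11/4*3² + 5*(3²)²/4) - 58) = 55*((-5/4 - 11/4*9 + (5/4)*9²) - 58) = 55*((-5/4 - 99/4 + (5/4)*81) - 58) = 55*((-5/4 - 99/4 + 405/4) - 58) = 55*(301/4 - 58) = 55*(69/4) = 3795/4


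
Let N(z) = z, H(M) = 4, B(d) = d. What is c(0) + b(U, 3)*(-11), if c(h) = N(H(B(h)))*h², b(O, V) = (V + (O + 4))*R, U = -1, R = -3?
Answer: 198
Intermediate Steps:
b(O, V) = -12 - 3*O - 3*V (b(O, V) = (V + (O + 4))*(-3) = (V + (4 + O))*(-3) = (4 + O + V)*(-3) = -12 - 3*O - 3*V)
c(h) = 4*h²
c(0) + b(U, 3)*(-11) = 4*0² + (-12 - 3*(-1) - 3*3)*(-11) = 4*0 + (-12 + 3 - 9)*(-11) = 0 - 18*(-11) = 0 + 198 = 198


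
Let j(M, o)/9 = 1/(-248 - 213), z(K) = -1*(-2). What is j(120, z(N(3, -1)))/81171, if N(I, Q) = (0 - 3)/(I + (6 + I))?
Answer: -1/4157759 ≈ -2.4051e-7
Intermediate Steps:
N(I, Q) = -3/(6 + 2*I)
z(K) = 2
j(M, o) = -9/461 (j(M, o) = 9/(-248 - 213) = 9/(-461) = 9*(-1/461) = -9/461)
j(120, z(N(3, -1)))/81171 = -9/461/81171 = -9/461*1/81171 = -1/4157759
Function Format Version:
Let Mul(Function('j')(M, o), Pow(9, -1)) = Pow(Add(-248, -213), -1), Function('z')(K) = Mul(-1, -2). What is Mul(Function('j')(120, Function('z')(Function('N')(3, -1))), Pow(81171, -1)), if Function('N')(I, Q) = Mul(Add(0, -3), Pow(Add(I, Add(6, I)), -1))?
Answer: Rational(-1, 4157759) ≈ -2.4051e-7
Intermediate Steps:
Function('N')(I, Q) = Mul(-3, Pow(Add(6, Mul(2, I)), -1))
Function('z')(K) = 2
Function('j')(M, o) = Rational(-9, 461) (Function('j')(M, o) = Mul(9, Pow(Add(-248, -213), -1)) = Mul(9, Pow(-461, -1)) = Mul(9, Rational(-1, 461)) = Rational(-9, 461))
Mul(Function('j')(120, Function('z')(Function('N')(3, -1))), Pow(81171, -1)) = Mul(Rational(-9, 461), Pow(81171, -1)) = Mul(Rational(-9, 461), Rational(1, 81171)) = Rational(-1, 4157759)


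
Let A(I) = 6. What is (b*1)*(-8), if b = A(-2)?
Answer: -48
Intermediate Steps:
b = 6
(b*1)*(-8) = (6*1)*(-8) = 6*(-8) = -48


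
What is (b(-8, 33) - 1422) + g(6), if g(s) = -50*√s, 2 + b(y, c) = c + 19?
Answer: -1372 - 50*√6 ≈ -1494.5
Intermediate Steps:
b(y, c) = 17 + c (b(y, c) = -2 + (c + 19) = -2 + (19 + c) = 17 + c)
(b(-8, 33) - 1422) + g(6) = ((17 + 33) - 1422) - 50*√6 = (50 - 1422) - 50*√6 = -1372 - 50*√6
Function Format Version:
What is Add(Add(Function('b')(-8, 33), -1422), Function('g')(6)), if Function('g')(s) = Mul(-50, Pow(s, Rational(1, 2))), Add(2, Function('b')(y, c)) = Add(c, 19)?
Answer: Add(-1372, Mul(-50, Pow(6, Rational(1, 2)))) ≈ -1494.5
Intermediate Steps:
Function('b')(y, c) = Add(17, c) (Function('b')(y, c) = Add(-2, Add(c, 19)) = Add(-2, Add(19, c)) = Add(17, c))
Add(Add(Function('b')(-8, 33), -1422), Function('g')(6)) = Add(Add(Add(17, 33), -1422), Mul(-50, Pow(6, Rational(1, 2)))) = Add(Add(50, -1422), Mul(-50, Pow(6, Rational(1, 2)))) = Add(-1372, Mul(-50, Pow(6, Rational(1, 2))))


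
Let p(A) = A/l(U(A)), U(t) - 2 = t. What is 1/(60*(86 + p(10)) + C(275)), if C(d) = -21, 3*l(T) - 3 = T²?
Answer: 49/252411 ≈ 0.00019413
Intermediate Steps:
U(t) = 2 + t
l(T) = 1 + T²/3
p(A) = A/(1 + (2 + A)²/3)
1/(60*(86 + p(10)) + C(275)) = 1/(60*(86 + 3*10/(3 + (2 + 10)²)) - 21) = 1/(60*(86 + 3*10/(3 + 12²)) - 21) = 1/(60*(86 + 3*10/(3 + 144)) - 21) = 1/(60*(86 + 3*10/147) - 21) = 1/(60*(86 + 3*10*(1/147)) - 21) = 1/(60*(86 + 10/49) - 21) = 1/(60*(4224/49) - 21) = 1/(253440/49 - 21) = 1/(252411/49) = 49/252411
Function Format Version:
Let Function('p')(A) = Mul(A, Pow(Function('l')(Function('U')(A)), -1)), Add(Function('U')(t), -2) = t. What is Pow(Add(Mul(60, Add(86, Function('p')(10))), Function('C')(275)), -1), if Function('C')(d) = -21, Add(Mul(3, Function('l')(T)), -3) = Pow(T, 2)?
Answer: Rational(49, 252411) ≈ 0.00019413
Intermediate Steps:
Function('U')(t) = Add(2, t)
Function('l')(T) = Add(1, Mul(Rational(1, 3), Pow(T, 2)))
Function('p')(A) = Mul(A, Pow(Add(1, Mul(Rational(1, 3), Pow(Add(2, A), 2))), -1))
Pow(Add(Mul(60, Add(86, Function('p')(10))), Function('C')(275)), -1) = Pow(Add(Mul(60, Add(86, Mul(3, 10, Pow(Add(3, Pow(Add(2, 10), 2)), -1)))), -21), -1) = Pow(Add(Mul(60, Add(86, Mul(3, 10, Pow(Add(3, Pow(12, 2)), -1)))), -21), -1) = Pow(Add(Mul(60, Add(86, Mul(3, 10, Pow(Add(3, 144), -1)))), -21), -1) = Pow(Add(Mul(60, Add(86, Mul(3, 10, Pow(147, -1)))), -21), -1) = Pow(Add(Mul(60, Add(86, Mul(3, 10, Rational(1, 147)))), -21), -1) = Pow(Add(Mul(60, Add(86, Rational(10, 49))), -21), -1) = Pow(Add(Mul(60, Rational(4224, 49)), -21), -1) = Pow(Add(Rational(253440, 49), -21), -1) = Pow(Rational(252411, 49), -1) = Rational(49, 252411)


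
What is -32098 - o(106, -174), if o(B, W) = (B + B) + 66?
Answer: -32376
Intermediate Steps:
o(B, W) = 66 + 2*B (o(B, W) = 2*B + 66 = 66 + 2*B)
-32098 - o(106, -174) = -32098 - (66 + 2*106) = -32098 - (66 + 212) = -32098 - 1*278 = -32098 - 278 = -32376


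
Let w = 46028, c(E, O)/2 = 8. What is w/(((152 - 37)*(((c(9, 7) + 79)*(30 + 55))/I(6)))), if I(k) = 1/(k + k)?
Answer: 11507/2785875 ≈ 0.0041305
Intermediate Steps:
c(E, O) = 16 (c(E, O) = 2*8 = 16)
I(k) = 1/(2*k)
w/(((152 - 37)*(((c(9, 7) + 79)*(30 + 55))/I(6)))) = 46028/(((152 - 37)*(((16 + 79)*(30 + 55))/(((½)/6))))) = 46028/((115*((95*85)/(((½)*(⅙)))))) = 46028/((115*(8075/(1/12)))) = 46028/((115*(8075*12))) = 46028/((115*96900)) = 46028/11143500 = 46028*(1/11143500) = 11507/2785875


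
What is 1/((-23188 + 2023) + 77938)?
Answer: 1/56773 ≈ 1.7614e-5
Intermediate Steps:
1/((-23188 + 2023) + 77938) = 1/(-21165 + 77938) = 1/56773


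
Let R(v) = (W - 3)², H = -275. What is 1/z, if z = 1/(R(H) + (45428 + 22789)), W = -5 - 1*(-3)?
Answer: 68242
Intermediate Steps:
W = -2 (W = -5 + 3 = -2)
R(v) = 25 (R(v) = (-2 - 3)² = (-5)² = 25)
z = 1/68242 (z = 1/(25 + (45428 + 22789)) = 1/(25 + 68217) = 1/68242 ≈ 1.4654e-5)
1/z = 1/(1/68242) = 68242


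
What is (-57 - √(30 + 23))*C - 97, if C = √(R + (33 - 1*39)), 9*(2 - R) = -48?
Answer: -97 - 2*√3*(57 + √53)/3 ≈ -171.22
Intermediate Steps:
R = 22/3 (R = 2 - ⅑*(-48) = 2 + 16/3 = 22/3 ≈ 7.3333)
C = 2*√3/3 (C = √(22/3 + (33 - 1*39)) = √(22/3 + (33 - 39)) = √(22/3 - 6) = √(4/3) = 2*√3/3 ≈ 1.1547)
(-57 - √(30 + 23))*C - 97 = (-57 - √(30 + 23))*(2*√3/3) - 97 = (-57 - √53)*(2*√3/3) - 97 = 2*√3*(-57 - √53)/3 - 97 = -97 + 2*√3*(-57 - √53)/3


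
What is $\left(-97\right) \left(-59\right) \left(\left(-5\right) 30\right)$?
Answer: $-858450$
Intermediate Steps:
$\left(-97\right) \left(-59\right) \left(\left(-5\right) 30\right) = 5723 \left(-150\right) = -858450$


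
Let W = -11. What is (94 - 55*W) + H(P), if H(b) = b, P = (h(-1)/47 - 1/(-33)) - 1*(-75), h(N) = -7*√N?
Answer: 25543/33 - 7*I/47 ≈ 774.03 - 0.14894*I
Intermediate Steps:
P = 2476/33 - 7*I/47 (P = (-7*I/47 - 1/(-33)) - 1*(-75) = (-7*I*(1/47) - 1*(-1/33)) + 75 = (-7*I/47 + 1/33) + 75 = (1/33 - 7*I/47) + 75 = 2476/33 - 7*I/47 ≈ 75.03 - 0.14894*I)
(94 - 55*W) + H(P) = (94 - 55*(-11)) + (2476/33 - 7*I/47) = (94 + 605) + (2476/33 - 7*I/47) = 699 + (2476/33 - 7*I/47) = 25543/33 - 7*I/47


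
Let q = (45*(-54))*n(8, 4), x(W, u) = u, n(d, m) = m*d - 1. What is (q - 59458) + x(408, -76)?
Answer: -134864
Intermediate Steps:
n(d, m) = -1 + d*m (n(d, m) = d*m - 1 = -1 + d*m)
q = -75330 (q = (45*(-54))*(-1 + 8*4) = -2430*(-1 + 32) = -2430*31 = -75330)
(q - 59458) + x(408, -76) = (-75330 - 59458) - 76 = -134788 - 76 = -134864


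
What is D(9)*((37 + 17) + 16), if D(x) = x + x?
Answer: 1260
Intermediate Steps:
D(x) = 2*x
D(9)*((37 + 17) + 16) = (2*9)*((37 + 17) + 16) = 18*(54 + 16) = 18*70 = 1260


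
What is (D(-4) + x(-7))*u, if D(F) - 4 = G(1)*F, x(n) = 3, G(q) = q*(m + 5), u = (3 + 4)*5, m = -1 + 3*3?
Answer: -1575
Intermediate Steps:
m = 8 (m = -1 + 9 = 8)
u = 35 (u = 7*5 = 35)
G(q) = 13*q (G(q) = q*(8 + 5) = q*13 = 13*q)
D(F) = 4 + 13*F (D(F) = 4 + (13*1)*F = 4 + 13*F)
(D(-4) + x(-7))*u = ((4 + 13*(-4)) + 3)*35 = ((4 - 52) + 3)*35 = (-48 + 3)*35 = -45*35 = -1575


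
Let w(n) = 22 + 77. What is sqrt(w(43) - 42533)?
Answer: 7*I*sqrt(866) ≈ 206.0*I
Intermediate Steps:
w(n) = 99
sqrt(w(43) - 42533) = sqrt(99 - 42533) = sqrt(-42434) = 7*I*sqrt(866)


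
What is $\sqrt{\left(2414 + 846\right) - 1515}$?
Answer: $\sqrt{1745} \approx 41.773$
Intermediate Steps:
$\sqrt{\left(2414 + 846\right) - 1515} = \sqrt{3260 - 1515} = \sqrt{1745}$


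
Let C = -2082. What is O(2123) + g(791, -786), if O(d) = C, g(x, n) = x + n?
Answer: -2077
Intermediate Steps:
g(x, n) = n + x
O(d) = -2082
O(2123) + g(791, -786) = -2082 + (-786 + 791) = -2082 + 5 = -2077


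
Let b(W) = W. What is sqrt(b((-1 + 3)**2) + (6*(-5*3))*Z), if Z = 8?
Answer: 2*I*sqrt(179) ≈ 26.758*I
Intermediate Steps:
sqrt(b((-1 + 3)**2) + (6*(-5*3))*Z) = sqrt((-1 + 3)**2 + (6*(-5*3))*8) = sqrt(2**2 + (6*(-15))*8) = sqrt(4 - 90*8) = sqrt(4 - 720) = sqrt(-716) = 2*I*sqrt(179)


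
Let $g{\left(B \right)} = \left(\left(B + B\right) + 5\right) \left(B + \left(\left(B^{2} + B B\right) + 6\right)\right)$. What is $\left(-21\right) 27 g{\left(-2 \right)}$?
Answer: $-6804$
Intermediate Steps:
$g{\left(B \right)} = \left(5 + 2 B\right) \left(6 + B + 2 B^{2}\right)$ ($g{\left(B \right)} = \left(2 B + 5\right) \left(B + \left(\left(B^{2} + B^{2}\right) + 6\right)\right) = \left(5 + 2 B\right) \left(B + \left(2 B^{2} + 6\right)\right) = \left(5 + 2 B\right) \left(B + \left(6 + 2 B^{2}\right)\right) = \left(5 + 2 B\right) \left(6 + B + 2 B^{2}\right)$)
$\left(-21\right) 27 g{\left(-2 \right)} = \left(-21\right) 27 \left(30 + 4 \left(-2\right)^{3} + 12 \left(-2\right)^{2} + 17 \left(-2\right)\right) = - 567 \left(30 + 4 \left(-8\right) + 12 \cdot 4 - 34\right) = - 567 \left(30 - 32 + 48 - 34\right) = \left(-567\right) 12 = -6804$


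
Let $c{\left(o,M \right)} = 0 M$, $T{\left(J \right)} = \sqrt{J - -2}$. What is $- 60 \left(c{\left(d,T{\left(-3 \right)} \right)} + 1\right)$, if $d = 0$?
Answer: $-60$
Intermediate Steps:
$T{\left(J \right)} = \sqrt{2 + J}$ ($T{\left(J \right)} = \sqrt{J + \left(-1 + 3\right)} = \sqrt{J + 2} = \sqrt{2 + J}$)
$c{\left(o,M \right)} = 0$
$- 60 \left(c{\left(d,T{\left(-3 \right)} \right)} + 1\right) = - 60 \left(0 + 1\right) = \left(-60\right) 1 = -60$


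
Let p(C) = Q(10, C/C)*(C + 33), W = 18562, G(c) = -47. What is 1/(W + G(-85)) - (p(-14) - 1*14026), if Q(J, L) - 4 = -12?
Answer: 262505671/18515 ≈ 14178.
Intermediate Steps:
Q(J, L) = -8 (Q(J, L) = 4 - 12 = -8)
p(C) = -264 - 8*C (p(C) = -8*(C + 33) = -8*(33 + C) = -264 - 8*C)
1/(W + G(-85)) - (p(-14) - 1*14026) = 1/(18562 - 47) - ((-264 - 8*(-14)) - 1*14026) = 1/18515 - ((-264 + 112) - 14026) = 1/18515 - (-152 - 14026) = 1/18515 - 1*(-14178) = 1/18515 + 14178 = 262505671/18515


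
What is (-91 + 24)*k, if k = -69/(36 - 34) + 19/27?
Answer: 122275/54 ≈ 2264.4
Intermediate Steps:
k = -1825/54 (k = -69/2 + 19*(1/27) = -69*1/2 + 19/27 = -69/2 + 19/27 = -1825/54 ≈ -33.796)
(-91 + 24)*k = (-91 + 24)*(-1825/54) = -67*(-1825/54) = 122275/54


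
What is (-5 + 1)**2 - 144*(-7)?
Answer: 1024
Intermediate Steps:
(-5 + 1)**2 - 144*(-7) = (-4)**2 + 1008 = 16 + 1008 = 1024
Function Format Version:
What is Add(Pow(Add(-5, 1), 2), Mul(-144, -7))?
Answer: 1024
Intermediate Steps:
Add(Pow(Add(-5, 1), 2), Mul(-144, -7)) = Add(Pow(-4, 2), 1008) = Add(16, 1008) = 1024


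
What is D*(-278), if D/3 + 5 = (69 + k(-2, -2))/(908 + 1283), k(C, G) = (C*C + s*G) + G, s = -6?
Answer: 9067248/2191 ≈ 4138.4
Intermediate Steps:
k(C, G) = C**2 - 5*G (k(C, G) = (C*C - 6*G) + G = (C**2 - 6*G) + G = C**2 - 5*G)
D = -32616/2191 (D = -15 + 3*((69 + ((-2)**2 - 5*(-2)))/(908 + 1283)) = -15 + 3*((69 + (4 + 10))/2191) = -15 + 3*((69 + 14)*(1/2191)) = -15 + 3*(83*(1/2191)) = -15 + 3*(83/2191) = -15 + 249/2191 = -32616/2191 ≈ -14.886)
D*(-278) = -32616/2191*(-278) = 9067248/2191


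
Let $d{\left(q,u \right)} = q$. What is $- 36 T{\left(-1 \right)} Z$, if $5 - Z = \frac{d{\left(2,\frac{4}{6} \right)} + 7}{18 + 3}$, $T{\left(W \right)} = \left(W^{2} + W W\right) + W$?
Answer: $- \frac{1152}{7} \approx -164.57$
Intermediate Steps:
$T{\left(W \right)} = W + 2 W^{2}$ ($T{\left(W \right)} = \left(W^{2} + W^{2}\right) + W = 2 W^{2} + W = W + 2 W^{2}$)
$Z = \frac{32}{7}$ ($Z = 5 - \frac{2 + 7}{18 + 3} = 5 - \frac{9}{21} = 5 - 9 \cdot \frac{1}{21} = 5 - \frac{3}{7} = \frac{32}{7} \approx 4.5714$)
$- 36 T{\left(-1 \right)} Z = - 36 \left(- (1 + 2 \left(-1\right))\right) \frac{32}{7} = - 36 \left(- (1 - 2)\right) \frac{32}{7} = - 36 \left(\left(-1\right) \left(-1\right)\right) \frac{32}{7} = \left(-36\right) 1 \cdot \frac{32}{7} = \left(-36\right) \frac{32}{7} = - \frac{1152}{7}$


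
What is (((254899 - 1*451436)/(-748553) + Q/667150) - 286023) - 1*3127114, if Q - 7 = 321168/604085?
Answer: -1029669348899734406193061/301678317662185750 ≈ -3.4131e+6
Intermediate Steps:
Q = 4549763/604085 (Q = 7 + 321168/604085 = 4549763/604085 ≈ 7.5317)
(((254899 - 1*451436)/(-748553) + Q/667150) - 286023) - 1*3127114 = (((254899 - 1*451436)/(-748553) + (4549763/604085)/667150) - 286023) - 1*3127114 = (((254899 - 451436)*(-1/748553) + (4549763/604085)*(1/667150)) - 286023) - 3127114 = ((-196537*(-1/748553) + 4549763/403015307750) - 286023) - 3127114 = ((196537/748553 + 4549763/403015307750) - 286023) - 3127114 = (79210825278004689/301678317662185750 - 286023) - 3127114 = -86286858241866076767561/301678317662185750 - 3127114 = -1029669348899734406193061/301678317662185750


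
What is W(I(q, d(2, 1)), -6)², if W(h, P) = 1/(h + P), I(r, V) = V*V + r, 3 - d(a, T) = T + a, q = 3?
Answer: ⅑ ≈ 0.11111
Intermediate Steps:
d(a, T) = 3 - T - a (d(a, T) = 3 - (T + a) = 3 + (-T - a) = 3 - T - a)
I(r, V) = r + V² (I(r, V) = V² + r = r + V²)
W(h, P) = 1/(P + h)
W(I(q, d(2, 1)), -6)² = (1/(-6 + (3 + (3 - 1*1 - 1*2)²)))² = (1/(-6 + (3 + (3 - 1 - 2)²)))² = (1/(-6 + (3 + 0²)))² = (1/(-6 + (3 + 0)))² = (1/(-6 + 3))² = (1/(-3))² = (-⅓)² = ⅑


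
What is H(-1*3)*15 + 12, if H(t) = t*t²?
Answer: -393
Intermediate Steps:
H(t) = t³
H(-1*3)*15 + 12 = (-1*3)³*15 + 12 = (-3)³*15 + 12 = -27*15 + 12 = -405 + 12 = -393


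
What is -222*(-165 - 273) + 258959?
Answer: 356195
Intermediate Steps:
-222*(-165 - 273) + 258959 = -222*(-438) + 258959 = 97236 + 258959 = 356195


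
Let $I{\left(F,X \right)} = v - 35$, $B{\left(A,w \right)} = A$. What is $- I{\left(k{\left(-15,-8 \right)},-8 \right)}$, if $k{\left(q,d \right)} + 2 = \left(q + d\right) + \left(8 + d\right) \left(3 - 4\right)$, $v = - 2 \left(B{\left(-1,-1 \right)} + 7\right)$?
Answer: $47$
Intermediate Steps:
$v = -12$ ($v = - 2 \left(-1 + 7\right) = \left(-2\right) 6 = -12$)
$k{\left(q,d \right)} = -10 + q$ ($k{\left(q,d \right)} = -2 + \left(\left(q + d\right) + \left(8 + d\right) \left(3 - 4\right)\right) = -2 + \left(\left(d + q\right) + \left(8 + d\right) \left(-1\right)\right) = -2 + \left(\left(d + q\right) - \left(8 + d\right)\right) = -2 + \left(-8 + q\right) = -10 + q$)
$I{\left(F,X \right)} = -47$ ($I{\left(F,X \right)} = -12 - 35 = -47$)
$- I{\left(k{\left(-15,-8 \right)},-8 \right)} = \left(-1\right) \left(-47\right) = 47$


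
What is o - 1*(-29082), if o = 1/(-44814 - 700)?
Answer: 1323638147/45514 ≈ 29082.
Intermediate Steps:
o = -1/45514 (o = 1/(-45514) = -1/45514 ≈ -2.1971e-5)
o - 1*(-29082) = -1/45514 - 1*(-29082) = -1/45514 + 29082 = 1323638147/45514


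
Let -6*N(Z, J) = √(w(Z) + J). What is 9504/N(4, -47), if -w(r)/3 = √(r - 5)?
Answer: -57024/√(-47 - 3*I) ≈ -264.79 - 8305.1*I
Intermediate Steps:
w(r) = -3*√(-5 + r) (w(r) = -3*√(r - 5) = -3*√(-5 + r))
N(Z, J) = -√(J - 3*√(-5 + Z))/6 (N(Z, J) = -√(-3*√(-5 + Z) + J)/6 = -√(J - 3*√(-5 + Z))/6)
9504/N(4, -47) = 9504/((-√(-47 - 3*√(-5 + 4))/6)) = 9504/((-√(-47 - 3*I)/6)) = 9504*(-6/√(-47 - 3*I)) = -57024/√(-47 - 3*I)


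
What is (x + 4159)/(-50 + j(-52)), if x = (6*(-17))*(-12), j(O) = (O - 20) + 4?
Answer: -5383/118 ≈ -45.619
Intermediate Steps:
j(O) = -16 + O (j(O) = (-20 + O) + 4 = -16 + O)
x = 1224 (x = -102*(-12) = 1224)
(x + 4159)/(-50 + j(-52)) = (1224 + 4159)/(-50 + (-16 - 52)) = 5383/(-50 - 68) = 5383/(-118) = 5383*(-1/118) = -5383/118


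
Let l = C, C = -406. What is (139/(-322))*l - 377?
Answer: -4640/23 ≈ -201.74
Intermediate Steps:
l = -406
(139/(-322))*l - 377 = (139/(-322))*(-406) - 377 = (139*(-1/322))*(-406) - 377 = -139/322*(-406) - 377 = 4031/23 - 377 = -4640/23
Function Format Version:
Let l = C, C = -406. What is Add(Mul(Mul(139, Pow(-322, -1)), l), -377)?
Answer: Rational(-4640, 23) ≈ -201.74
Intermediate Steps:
l = -406
Add(Mul(Mul(139, Pow(-322, -1)), l), -377) = Add(Mul(Mul(139, Pow(-322, -1)), -406), -377) = Add(Mul(Mul(139, Rational(-1, 322)), -406), -377) = Add(Mul(Rational(-139, 322), -406), -377) = Add(Rational(4031, 23), -377) = Rational(-4640, 23)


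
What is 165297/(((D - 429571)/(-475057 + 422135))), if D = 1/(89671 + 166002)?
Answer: 372764749877047/18304951047 ≈ 20364.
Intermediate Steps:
D = 1/255673 ≈ 3.9112e-6
165297/(((D - 429571)/(-475057 + 422135))) = 165297/(((1/255673 - 429571)/(-475057 + 422135))) = 165297/((-109829706282/255673/(-52922))) = 165297/((-109829706282/255673*(-1/52922))) = 165297/(54914853141/6765363253) = 165297*(6765363253/54914853141) = 372764749877047/18304951047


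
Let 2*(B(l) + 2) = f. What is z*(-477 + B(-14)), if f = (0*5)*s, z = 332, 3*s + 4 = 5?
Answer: -159028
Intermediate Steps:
s = ⅓ (s = -4/3 + (⅓)*5 = -4/3 + 5/3 = ⅓ ≈ 0.33333)
f = 0 (f = (0*5)*(⅓) = 0*(⅓) = 0)
B(l) = -2 (B(l) = -2 + (½)*0 = -2 + 0 = -2)
z*(-477 + B(-14)) = 332*(-477 - 2) = 332*(-479) = -159028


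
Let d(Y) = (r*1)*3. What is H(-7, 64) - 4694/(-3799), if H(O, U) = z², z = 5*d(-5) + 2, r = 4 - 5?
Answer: 646725/3799 ≈ 170.24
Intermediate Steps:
r = -1
d(Y) = -3 (d(Y) = -1*1*3 = -1*3 = -3)
z = -13 (z = 5*(-3) + 2 = -15 + 2 = -13)
H(O, U) = 169 (H(O, U) = (-13)² = 169)
H(-7, 64) - 4694/(-3799) = 169 - 4694/(-3799) = 169 - 4694*(-1/3799) = 169 + 4694/3799 = 646725/3799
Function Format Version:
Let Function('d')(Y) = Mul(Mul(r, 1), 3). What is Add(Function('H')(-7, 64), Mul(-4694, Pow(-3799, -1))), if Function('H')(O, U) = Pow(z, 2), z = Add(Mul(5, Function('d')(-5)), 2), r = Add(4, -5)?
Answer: Rational(646725, 3799) ≈ 170.24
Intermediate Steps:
r = -1
Function('d')(Y) = -3 (Function('d')(Y) = Mul(Mul(-1, 1), 3) = Mul(-1, 3) = -3)
z = -13 (z = Add(Mul(5, -3), 2) = Add(-15, 2) = -13)
Function('H')(O, U) = 169 (Function('H')(O, U) = Pow(-13, 2) = 169)
Add(Function('H')(-7, 64), Mul(-4694, Pow(-3799, -1))) = Add(169, Mul(-4694, Pow(-3799, -1))) = Add(169, Mul(-4694, Rational(-1, 3799))) = Add(169, Rational(4694, 3799)) = Rational(646725, 3799)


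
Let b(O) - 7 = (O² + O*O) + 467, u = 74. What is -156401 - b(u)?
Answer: -167827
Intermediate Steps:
b(O) = 474 + 2*O² (b(O) = 7 + ((O² + O*O) + 467) = 7 + ((O² + O²) + 467) = 7 + (2*O² + 467) = 7 + (467 + 2*O²) = 474 + 2*O²)
-156401 - b(u) = -156401 - (474 + 2*74²) = -156401 - (474 + 2*5476) = -156401 - (474 + 10952) = -156401 - 1*11426 = -156401 - 11426 = -167827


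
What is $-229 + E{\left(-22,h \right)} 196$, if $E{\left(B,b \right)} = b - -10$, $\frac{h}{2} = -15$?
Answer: $-4149$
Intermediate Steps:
$h = -30$ ($h = 2 \left(-15\right) = -30$)
$E{\left(B,b \right)} = 10 + b$ ($E{\left(B,b \right)} = b + 10 = 10 + b$)
$-229 + E{\left(-22,h \right)} 196 = -229 + \left(10 - 30\right) 196 = -229 - 3920 = -4149$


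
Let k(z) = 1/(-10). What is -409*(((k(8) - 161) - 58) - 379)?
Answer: 2446229/10 ≈ 2.4462e+5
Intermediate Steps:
k(z) = -1/10
-409*(((k(8) - 161) - 58) - 379) = -409*(((-1/10 - 161) - 58) - 379) = -409*((-1611/10 - 58) - 379) = -409*(-2191/10 - 379) = -409*(-5981/10) = 2446229/10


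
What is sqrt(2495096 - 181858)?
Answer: sqrt(2313238) ≈ 1520.9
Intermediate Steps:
sqrt(2495096 - 181858) = sqrt(2313238)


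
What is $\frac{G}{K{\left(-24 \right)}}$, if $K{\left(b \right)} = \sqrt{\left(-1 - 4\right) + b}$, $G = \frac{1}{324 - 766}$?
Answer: $\frac{i \sqrt{29}}{12818} \approx 0.00042013 i$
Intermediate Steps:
$G = - \frac{1}{442}$ ($G = \frac{1}{-442} = - \frac{1}{442} \approx -0.0022624$)
$K{\left(b \right)} = \sqrt{-5 + b}$
$\frac{G}{K{\left(-24 \right)}} = - \frac{1}{442 \sqrt{-5 - 24}} = - \frac{1}{442 \sqrt{-29}} = - \frac{1}{442 i \sqrt{29}} = - \frac{\left(- \frac{1}{29}\right) i \sqrt{29}}{442} = \frac{i \sqrt{29}}{12818}$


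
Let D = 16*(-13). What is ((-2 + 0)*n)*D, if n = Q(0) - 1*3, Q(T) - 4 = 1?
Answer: 832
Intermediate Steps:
Q(T) = 5 (Q(T) = 4 + 1 = 5)
D = -208
n = 2 (n = 5 - 1*3 = 5 - 3 = 2)
((-2 + 0)*n)*D = ((-2 + 0)*2)*(-208) = -2*2*(-208) = -4*(-208) = 832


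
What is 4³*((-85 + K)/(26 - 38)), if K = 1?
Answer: 448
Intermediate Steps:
4³*((-85 + K)/(26 - 38)) = 4³*((-85 + 1)/(26 - 38)) = 64*(-84/(-12)) = 64*(-84*(-1/12)) = 64*7 = 448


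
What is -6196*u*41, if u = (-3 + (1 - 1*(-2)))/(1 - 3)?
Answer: 0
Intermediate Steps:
u = 0 (u = (-3 + (1 + 2))/(-2) = (-3 + 3)*(-½) = 0*(-½) = 0)
-6196*u*41 = -0*41 = -6196*0 = 0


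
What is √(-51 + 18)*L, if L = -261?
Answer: -261*I*√33 ≈ -1499.3*I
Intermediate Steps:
√(-51 + 18)*L = √(-51 + 18)*(-261) = √(-33)*(-261) = (I*√33)*(-261) = -261*I*√33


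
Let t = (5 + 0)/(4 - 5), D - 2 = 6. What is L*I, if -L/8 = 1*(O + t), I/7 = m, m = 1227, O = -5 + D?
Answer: 137424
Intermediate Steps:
D = 8 (D = 2 + 6 = 8)
O = 3 (O = -5 + 8 = 3)
t = -5 (t = 5/(-1) = 5*(-1) = -5)
I = 8589 (I = 7*1227 = 8589)
L = 16 (L = -8*(3 - 5) = -8*(-2) = 16)
L*I = 16*8589 = 137424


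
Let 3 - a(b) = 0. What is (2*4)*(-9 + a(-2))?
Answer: -48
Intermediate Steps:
a(b) = 3 (a(b) = 3 - 1*0 = 3 + 0 = 3)
(2*4)*(-9 + a(-2)) = (2*4)*(-9 + 3) = 8*(-6) = -48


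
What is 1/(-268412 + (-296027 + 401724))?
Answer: -1/162715 ≈ -6.1457e-6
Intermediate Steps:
1/(-268412 + (-296027 + 401724)) = 1/(-268412 + 105697) = 1/(-162715) = -1/162715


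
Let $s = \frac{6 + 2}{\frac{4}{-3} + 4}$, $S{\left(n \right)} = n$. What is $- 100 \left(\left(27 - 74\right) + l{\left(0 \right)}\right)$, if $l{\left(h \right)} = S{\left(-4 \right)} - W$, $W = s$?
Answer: $5400$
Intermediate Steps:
$s = 3$ ($s = \frac{8}{4 \left(- \frac{1}{3}\right) + 4} = \frac{8}{- \frac{4}{3} + 4} = \frac{8}{\frac{8}{3}} = 8 \cdot \frac{3}{8} = 3$)
$W = 3$
$l{\left(h \right)} = -7$ ($l{\left(h \right)} = -4 - 3 = -7$)
$- 100 \left(\left(27 - 74\right) + l{\left(0 \right)}\right) = - 100 \left(\left(27 - 74\right) - 7\right) = - 100 \left(-47 - 7\right) = \left(-100\right) \left(-54\right) = 5400$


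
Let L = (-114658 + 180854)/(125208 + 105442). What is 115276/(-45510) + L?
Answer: -1178791472/524844075 ≈ -2.2460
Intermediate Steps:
L = 33098/115325 (L = 66196/230650 = 66196*(1/230650) = 33098/115325 ≈ 0.28700)
115276/(-45510) + L = 115276/(-45510) + 33098/115325 = 115276*(-1/45510) + 33098/115325 = -57638/22755 + 33098/115325 = -1178791472/524844075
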